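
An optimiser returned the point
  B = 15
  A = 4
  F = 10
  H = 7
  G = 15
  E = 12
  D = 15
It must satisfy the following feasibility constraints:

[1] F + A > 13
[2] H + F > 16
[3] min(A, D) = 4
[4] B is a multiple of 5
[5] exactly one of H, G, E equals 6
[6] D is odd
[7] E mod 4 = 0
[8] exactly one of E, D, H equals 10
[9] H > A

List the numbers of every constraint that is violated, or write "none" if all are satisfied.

No — constraints 5 and 8 are not satisfied.

[1] F + A = 10 + 4 = 14; 14 > 13  ✔
[2] H + F = 7 + 10 = 17; 17 > 16  ✔
[3] min(4, 15) = 4  ✔
[4] 15 / 5 = 3, so 5 divides 15  ✔
[5] H=7, G=15, E=12; 0 of them equal 6, not exactly one  ✘
[6] D = 15 is odd  ✔
[7] 12 mod 4 = 0  ✔
[8] E=12, D=15, H=7; 0 of them equal 10, not exactly one  ✘
[9] H = 7, A = 4; 7 > 4  ✔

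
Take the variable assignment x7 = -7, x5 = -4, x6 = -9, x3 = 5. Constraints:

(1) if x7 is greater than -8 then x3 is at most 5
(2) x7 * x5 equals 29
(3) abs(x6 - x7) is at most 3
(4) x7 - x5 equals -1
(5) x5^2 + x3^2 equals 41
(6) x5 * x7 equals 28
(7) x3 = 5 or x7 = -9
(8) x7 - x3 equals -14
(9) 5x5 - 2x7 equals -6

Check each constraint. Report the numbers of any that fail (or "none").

Constraints 2, 4, and 8 are violated.

(1) x7 = -7 > -8, so we need x3 ≤ 5; x3 = 5 ≤ 5 — satisfied.
(2) x7 * x5 = -7 * (-4) = 28, not 29 — violated.
(3) abs(-9 - (-7)) = 2; 2 ≤ 3 — satisfied.
(4) x7 - x5 = -7 - (-4) = -3, not -1 — violated.
(5) x5^2 + x3^2 = (-4)^2 + 5^2 = 16 + 25 = 41 — satisfied.
(6) x5 * x7 = -4 * (-7) = 28 — satisfied.
(7) x3 = 5 = 5 (first disjunct) — satisfied.
(8) x7 - x3 = -7 - 5 = -12, not -14 — violated.
(9) 5x5 - 2x7 = 5(-4) - 2(-7) = -6 — satisfied.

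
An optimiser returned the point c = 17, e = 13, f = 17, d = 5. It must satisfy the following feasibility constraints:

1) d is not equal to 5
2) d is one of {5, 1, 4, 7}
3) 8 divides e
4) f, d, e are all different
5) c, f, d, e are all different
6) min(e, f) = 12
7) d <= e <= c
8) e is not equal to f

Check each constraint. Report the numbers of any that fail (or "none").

The assignment fails constraints 1, 3, 5, 6.

1) d = 5, but 5 is required to differ  ✘
2) d = 5 is in {5, 1, 4, 7}  ✔
3) 13 = 8*1 + 5, so 8 does not divide 13  ✘
4) values 17, 5, 13 are pairwise distinct  ✔
5) c = f = 17, not all different  ✘
6) min(13, 17) = 13, not 12  ✘
7) values 5 <= 13 <= 17  ✔
8) e = 13, f = 17; distinct  ✔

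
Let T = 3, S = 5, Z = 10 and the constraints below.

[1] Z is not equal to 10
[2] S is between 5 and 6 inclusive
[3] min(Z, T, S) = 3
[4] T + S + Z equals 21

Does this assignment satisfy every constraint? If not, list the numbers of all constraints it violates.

No — constraints 1 and 4 are not satisfied.

[1] Z = 10, but 10 is required to differ  ✗
[2] S = 5 lies in [5, 6]  ✓
[3] min(10, 3, 5) = 3  ✓
[4] T + S + Z = 3 + 5 + 10 = 18, not 21  ✗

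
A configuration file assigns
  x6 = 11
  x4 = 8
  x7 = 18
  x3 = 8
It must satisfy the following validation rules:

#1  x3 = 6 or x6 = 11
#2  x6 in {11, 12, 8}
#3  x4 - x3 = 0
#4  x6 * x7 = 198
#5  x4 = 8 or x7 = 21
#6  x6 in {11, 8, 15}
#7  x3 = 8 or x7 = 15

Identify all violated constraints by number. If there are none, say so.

No violations.

#1 x3 = 8 ≠ 6, but x6 = 11 = 11 (second disjunct)  ✔
#2 x6 = 11 is in {11, 12, 8}  ✔
#3 x4 - x3 = 8 - 8 = 0  ✔
#4 x6 * x7 = 11 * 18 = 198  ✔
#5 x4 = 8 = 8 (first disjunct)  ✔
#6 x6 = 11 is in {11, 8, 15}  ✔
#7 x3 = 8 = 8 (first disjunct)  ✔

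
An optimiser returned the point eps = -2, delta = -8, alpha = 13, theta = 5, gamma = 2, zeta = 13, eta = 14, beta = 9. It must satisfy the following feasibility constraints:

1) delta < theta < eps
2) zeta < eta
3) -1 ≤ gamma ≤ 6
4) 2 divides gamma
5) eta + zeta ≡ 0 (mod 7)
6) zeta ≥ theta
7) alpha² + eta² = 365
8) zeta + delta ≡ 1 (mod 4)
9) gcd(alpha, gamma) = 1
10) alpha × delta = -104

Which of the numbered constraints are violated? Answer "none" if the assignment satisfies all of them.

Violated: 1 and 5.

1) values -8, 5, -2; theta = 5 is not < eps = -2 — violated.
2) zeta = 13, eta = 14; 13 < 14 — satisfied.
3) gamma = 2 lies in [-1, 6] — satisfied.
4) 2 / 2 = 1, so 2 divides 2 — satisfied.
5) eta + zeta = 27; 27 mod 7 = 6, not 0 — violated.
6) zeta = 13, theta = 5; 13 ≥ 5 — satisfied.
7) alpha² + eta² = 13² + 14² = 169 + 196 = 365 — satisfied.
8) zeta + delta = 5; 5 mod 4 = 1 — satisfied.
9) gcd(13, 2) = 1 — satisfied.
10) alpha × delta = 13 × (-8) = -104 — satisfied.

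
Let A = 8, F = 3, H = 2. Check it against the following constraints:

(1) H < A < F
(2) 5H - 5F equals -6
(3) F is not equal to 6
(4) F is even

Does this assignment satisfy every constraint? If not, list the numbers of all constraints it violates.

Violated: 1, 2, and 4.

(1) values 2, 8, 3; A = 8 is not < F = 3  ✗
(2) 5H - 5F = 5(2) - 5(3) = -5, not -6  ✗
(3) F = 3, and 3 ≠ 6  ✓
(4) F = 3 is odd  ✗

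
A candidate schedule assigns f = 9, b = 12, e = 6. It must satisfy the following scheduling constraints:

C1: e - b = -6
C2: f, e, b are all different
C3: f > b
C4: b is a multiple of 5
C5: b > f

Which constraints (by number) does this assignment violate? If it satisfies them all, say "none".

C1: e - b = 6 - 12 = -6 — satisfied.
C2: values 9, 6, 12 are pairwise distinct — satisfied.
C3: f = 9, b = 12; 9 ≤ 12 (want >) — violated.
C4: 12 = 5*2 + 2, so 5 does not divide 12 — violated.
C5: b = 12, f = 9; 12 > 9 — satisfied.

The assignment fails constraints 3, 4.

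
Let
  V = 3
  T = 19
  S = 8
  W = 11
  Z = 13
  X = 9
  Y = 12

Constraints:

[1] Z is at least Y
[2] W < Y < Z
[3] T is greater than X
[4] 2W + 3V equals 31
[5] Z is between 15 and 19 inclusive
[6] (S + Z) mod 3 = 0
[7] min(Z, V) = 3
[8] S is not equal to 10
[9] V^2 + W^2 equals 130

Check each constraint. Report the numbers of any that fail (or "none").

[1] Z = 13, Y = 12; 13 ≥ 12 — satisfied.
[2] values 11 < 12 < 13 — satisfied.
[3] T = 19, X = 9; 19 > 9 — satisfied.
[4] 2W + 3V = 2(11) + 3(3) = 31 — satisfied.
[5] Z = 13 is outside [15, 19] — violated.
[6] S + Z = 21; 21 mod 3 = 0 — satisfied.
[7] min(13, 3) = 3 — satisfied.
[8] S = 8, and 8 ≠ 10 — satisfied.
[9] V^2 + W^2 = 3^2 + 11^2 = 9 + 121 = 130 — satisfied.

No — constraint 5 is not satisfied.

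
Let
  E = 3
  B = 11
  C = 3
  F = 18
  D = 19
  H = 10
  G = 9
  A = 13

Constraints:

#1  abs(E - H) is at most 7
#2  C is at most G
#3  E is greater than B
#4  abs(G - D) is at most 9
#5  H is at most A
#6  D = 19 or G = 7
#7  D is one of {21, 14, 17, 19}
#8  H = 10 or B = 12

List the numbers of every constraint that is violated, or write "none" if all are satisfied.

#1 abs(3 - 10) = 7; 7 ≤ 7 — holds.
#2 C = 3, G = 9; 3 ≤ 9 — holds.
#3 E = 3, B = 11; 3 ≤ 11 (want >) — fails.
#4 abs(9 - 19) = 10; 10 > 9, exceeds bound 9 — fails.
#5 H = 10, A = 13; 10 ≤ 13 — holds.
#6 D = 19 = 19 (first disjunct) — holds.
#7 D = 19 is in {21, 14, 17, 19} — holds.
#8 H = 10 = 10 (first disjunct) — holds.

No — constraints 3 and 4 are not satisfied.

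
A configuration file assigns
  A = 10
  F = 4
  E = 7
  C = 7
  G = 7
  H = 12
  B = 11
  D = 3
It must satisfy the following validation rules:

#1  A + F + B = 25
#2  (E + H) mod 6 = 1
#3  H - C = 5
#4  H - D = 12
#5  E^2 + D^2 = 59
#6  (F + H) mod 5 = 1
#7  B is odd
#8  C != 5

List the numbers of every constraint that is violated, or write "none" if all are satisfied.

#1 A + F + B = 10 + 4 + 11 = 25 — satisfied.
#2 E + H = 19; 19 mod 6 = 1 — satisfied.
#3 H - C = 12 - 7 = 5 — satisfied.
#4 H - D = 12 - 3 = 9, not 12 — violated.
#5 E^2 + D^2 = 7^2 + 3^2 = 49 + 9 = 58, not 59 — violated.
#6 F + H = 16; 16 mod 5 = 1 — satisfied.
#7 B = 11 is odd — satisfied.
#8 C = 7, and 7 ≠ 5 — satisfied.

No — constraints 4 and 5 are not satisfied.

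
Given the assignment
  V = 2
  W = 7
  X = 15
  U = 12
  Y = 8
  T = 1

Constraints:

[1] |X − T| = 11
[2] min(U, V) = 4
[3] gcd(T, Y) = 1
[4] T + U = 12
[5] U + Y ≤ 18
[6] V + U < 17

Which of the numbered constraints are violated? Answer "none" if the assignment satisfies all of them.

[1] |15 − 1| = 14, not 11  FAIL
[2] min(12, 2) = 2, not 4  FAIL
[3] gcd(1, 8) = 1  OK
[4] T + U = 1 + 12 = 13, not 12  FAIL
[5] U + Y = 12 + 8 = 20; 20 > 18, bound 18 not met  FAIL
[6] V + U = 2 + 12 = 14; 14 < 17  OK

No — constraints 1, 2, 4, 5 are not satisfied.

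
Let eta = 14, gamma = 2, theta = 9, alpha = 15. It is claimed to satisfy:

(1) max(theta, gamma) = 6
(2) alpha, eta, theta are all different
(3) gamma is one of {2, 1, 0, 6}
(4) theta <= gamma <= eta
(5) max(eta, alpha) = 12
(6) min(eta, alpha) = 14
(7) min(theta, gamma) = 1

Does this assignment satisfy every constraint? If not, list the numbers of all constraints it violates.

(1) max(9, 2) = 9, not 6 — fails.
(2) values 15, 14, 9 are pairwise distinct — holds.
(3) gamma = 2 is in {2, 1, 0, 6} — holds.
(4) values 9, 2, 14; theta = 9 is not <= gamma = 2 — fails.
(5) max(14, 15) = 15, not 12 — fails.
(6) min(14, 15) = 14 — holds.
(7) min(9, 2) = 2, not 1 — fails.

Constraints 1, 4, 5, and 7 are violated.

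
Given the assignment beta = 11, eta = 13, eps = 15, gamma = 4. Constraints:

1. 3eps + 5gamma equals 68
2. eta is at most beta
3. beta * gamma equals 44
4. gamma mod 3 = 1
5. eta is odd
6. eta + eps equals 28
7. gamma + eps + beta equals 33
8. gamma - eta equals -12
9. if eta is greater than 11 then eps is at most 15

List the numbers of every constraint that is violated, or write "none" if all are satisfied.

1. 3eps + 5gamma = 3(15) + 5(4) = 65, not 68  ✗
2. eta = 13, beta = 11; 13 > 11 (want ≤)  ✗
3. beta * gamma = 11 * 4 = 44  ✓
4. 4 mod 3 = 1  ✓
5. eta = 13 is odd  ✓
6. eta + eps = 13 + 15 = 28  ✓
7. gamma + eps + beta = 4 + 15 + 11 = 30, not 33  ✗
8. gamma - eta = 4 - 13 = -9, not -12  ✗
9. eta = 13 > 11, so we need eps ≤ 15; eps = 15 ≤ 15  ✓

Constraints 1, 2, 7, and 8 are violated.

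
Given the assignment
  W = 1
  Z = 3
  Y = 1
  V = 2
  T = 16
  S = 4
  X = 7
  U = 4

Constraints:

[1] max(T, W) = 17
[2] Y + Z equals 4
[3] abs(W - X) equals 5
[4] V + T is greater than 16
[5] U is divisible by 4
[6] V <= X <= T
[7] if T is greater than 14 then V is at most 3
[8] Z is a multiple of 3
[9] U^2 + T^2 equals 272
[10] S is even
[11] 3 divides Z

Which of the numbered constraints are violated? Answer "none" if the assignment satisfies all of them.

[1] max(16, 1) = 16, not 17  ✘
[2] Y + Z = 1 + 3 = 4  ✔
[3] abs(1 - 7) = 6, not 5  ✘
[4] V + T = 2 + 16 = 18; 18 > 16  ✔
[5] 4 / 4 = 1, so 4 divides 4  ✔
[6] values 2 <= 7 <= 16  ✔
[7] T = 16 > 14, so we need V ≤ 3; V = 2 ≤ 3  ✔
[8] 3 / 3 = 1, so 3 divides 3  ✔
[9] U^2 + T^2 = 4^2 + 16^2 = 16 + 256 = 272  ✔
[10] S = 4 is even  ✔
[11] 3 / 3 = 1, so 3 divides 3  ✔

No — constraints 1 and 3 are not satisfied.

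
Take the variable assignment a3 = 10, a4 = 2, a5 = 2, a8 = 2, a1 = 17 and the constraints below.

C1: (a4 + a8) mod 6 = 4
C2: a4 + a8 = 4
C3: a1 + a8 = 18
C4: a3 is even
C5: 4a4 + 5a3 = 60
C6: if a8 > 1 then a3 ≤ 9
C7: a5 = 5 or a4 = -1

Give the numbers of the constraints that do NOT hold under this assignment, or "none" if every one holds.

No — constraints 3, 5, 6, 7 are not satisfied.

C1: a4 + a8 = 4; 4 mod 6 = 4 — satisfied.
C2: a4 + a8 = 2 + 2 = 4 — satisfied.
C3: a1 + a8 = 17 + 2 = 19, not 18 — violated.
C4: a3 = 10 is even — satisfied.
C5: 4a4 + 5a3 = 4(2) + 5(10) = 58, not 60 — violated.
C6: a8 = 2 > 1, so we need a3 ≤ 9; but a3 = 10 > 9 — violated.
C7: a5 = 2 ≠ 5 and a4 = 2 ≠ -1; both disjuncts false — violated.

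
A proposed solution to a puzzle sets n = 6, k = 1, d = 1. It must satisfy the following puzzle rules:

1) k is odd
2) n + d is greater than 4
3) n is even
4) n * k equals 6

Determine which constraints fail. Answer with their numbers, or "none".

1) k = 1 is odd — satisfied.
2) n + d = 6 + 1 = 7; 7 > 4 — satisfied.
3) n = 6 is even — satisfied.
4) n * k = 6 * 1 = 6 — satisfied.

Yes — all constraints hold.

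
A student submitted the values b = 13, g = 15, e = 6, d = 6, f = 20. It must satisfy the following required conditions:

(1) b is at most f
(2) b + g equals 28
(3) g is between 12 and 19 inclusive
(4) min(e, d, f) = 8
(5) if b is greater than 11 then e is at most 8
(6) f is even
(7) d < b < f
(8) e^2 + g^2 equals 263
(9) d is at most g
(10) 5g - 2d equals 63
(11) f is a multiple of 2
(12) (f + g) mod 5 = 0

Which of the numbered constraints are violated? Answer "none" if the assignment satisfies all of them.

Violated: 4, 8.

(1) b = 13, f = 20; 13 ≤ 20  holds
(2) b + g = 13 + 15 = 28  holds
(3) g = 15 lies in [12, 19]  holds
(4) min(6, 6, 20) = 6, not 8  fails
(5) b = 13 > 11, so we need e ≤ 8; e = 6 ≤ 8  holds
(6) f = 20 is even  holds
(7) values 6 < 13 < 20  holds
(8) e^2 + g^2 = 6^2 + 15^2 = 36 + 225 = 261, not 263  fails
(9) d = 6, g = 15; 6 ≤ 15  holds
(10) 5g - 2d = 5(15) - 2(6) = 63  holds
(11) 20 / 2 = 10, so 2 divides 20  holds
(12) f + g = 35; 35 mod 5 = 0  holds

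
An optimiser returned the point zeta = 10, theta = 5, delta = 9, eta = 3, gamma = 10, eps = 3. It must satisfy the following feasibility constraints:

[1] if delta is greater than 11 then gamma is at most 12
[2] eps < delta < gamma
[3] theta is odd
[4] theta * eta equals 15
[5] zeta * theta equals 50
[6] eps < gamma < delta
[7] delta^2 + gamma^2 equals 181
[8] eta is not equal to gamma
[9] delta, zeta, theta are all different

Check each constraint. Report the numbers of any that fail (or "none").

[1] delta = 9, not > 11; antecedent false, conditional vacuously true  yes
[2] values 3 < 9 < 10  yes
[3] theta = 5 is odd  yes
[4] theta * eta = 5 * 3 = 15  yes
[5] zeta * theta = 10 * 5 = 50  yes
[6] values 3, 10, 9; gamma = 10 is not < delta = 9  no
[7] delta^2 + gamma^2 = 9^2 + 10^2 = 81 + 100 = 181  yes
[8] eta = 3, gamma = 10; distinct  yes
[9] values 9, 10, 5 are pairwise distinct  yes

No — constraint 6 is not satisfied.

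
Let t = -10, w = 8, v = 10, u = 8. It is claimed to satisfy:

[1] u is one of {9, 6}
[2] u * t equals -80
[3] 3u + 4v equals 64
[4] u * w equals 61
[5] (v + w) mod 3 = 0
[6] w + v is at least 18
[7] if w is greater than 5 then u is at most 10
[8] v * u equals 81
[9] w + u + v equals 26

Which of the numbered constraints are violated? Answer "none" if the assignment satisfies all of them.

Constraints 1, 4, and 8 are violated.

[1] u = 8 is not in {9, 6} — fails.
[2] u * t = 8 * (-10) = -80 — holds.
[3] 3u + 4v = 3(8) + 4(10) = 64 — holds.
[4] u * w = 8 * 8 = 64, not 61 — fails.
[5] v + w = 18; 18 mod 3 = 0 — holds.
[6] w + v = 8 + 10 = 18; 18 ≥ 18 — holds.
[7] w = 8 > 5, so we need u ≤ 10; u = 8 ≤ 10 — holds.
[8] v * u = 10 * 8 = 80, not 81 — fails.
[9] w + u + v = 8 + 8 + 10 = 26 — holds.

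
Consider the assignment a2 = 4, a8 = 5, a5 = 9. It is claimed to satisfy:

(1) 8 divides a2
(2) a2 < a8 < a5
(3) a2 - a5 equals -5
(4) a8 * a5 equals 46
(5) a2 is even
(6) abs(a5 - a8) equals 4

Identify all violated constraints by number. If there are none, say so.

(1) 4 = 8*0 + 4, so 8 does not divide 4 — violated.
(2) values 4 < 5 < 9 — OK.
(3) a2 - a5 = 4 - 9 = -5 — OK.
(4) a8 * a5 = 5 * 9 = 45, not 46 — violated.
(5) a2 = 4 is even — OK.
(6) abs(9 - 5) = 4 — OK.

No — constraints 1 and 4 are not satisfied.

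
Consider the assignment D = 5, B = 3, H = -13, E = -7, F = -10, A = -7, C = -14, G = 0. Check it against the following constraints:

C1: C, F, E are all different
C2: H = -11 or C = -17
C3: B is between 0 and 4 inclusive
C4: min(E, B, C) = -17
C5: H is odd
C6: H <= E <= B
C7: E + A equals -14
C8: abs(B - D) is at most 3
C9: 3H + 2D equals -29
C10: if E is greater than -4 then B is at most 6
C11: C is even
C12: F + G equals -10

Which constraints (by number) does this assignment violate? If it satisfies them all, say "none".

Constraints 2, 4 do not hold.

C1: values -14, -10, -7 are pairwise distinct — holds.
C2: H = -13 ≠ -11 and C = -14 ≠ -17; both disjuncts false — fails.
C3: B = 3 lies in [0, 4] — holds.
C4: min(-7, 3, -14) = -14, not -17 — fails.
C5: H = -13 is odd — holds.
C6: values -13 <= -7 <= 3 — holds.
C7: E + A = -7 + (-7) = -14 — holds.
C8: abs(3 - 5) = 2; 2 ≤ 3 — holds.
C9: 3H + 2D = 3(-13) + 2(5) = -29 — holds.
C10: E = -7, not > -4; antecedent false, conditional vacuously true — holds.
C11: C = -14 is even — holds.
C12: F + G = -10 + 0 = -10 — holds.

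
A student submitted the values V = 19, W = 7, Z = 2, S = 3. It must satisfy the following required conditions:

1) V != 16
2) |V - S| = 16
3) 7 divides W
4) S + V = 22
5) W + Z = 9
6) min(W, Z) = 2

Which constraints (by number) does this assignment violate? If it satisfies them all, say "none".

1) V = 19, and 19 ≠ 16  OK
2) |19 - 3| = 16  OK
3) 7 / 7 = 1, so 7 divides 7  OK
4) S + V = 3 + 19 = 22  OK
5) W + Z = 7 + 2 = 9  OK
6) min(7, 2) = 2  OK

None — every constraint holds.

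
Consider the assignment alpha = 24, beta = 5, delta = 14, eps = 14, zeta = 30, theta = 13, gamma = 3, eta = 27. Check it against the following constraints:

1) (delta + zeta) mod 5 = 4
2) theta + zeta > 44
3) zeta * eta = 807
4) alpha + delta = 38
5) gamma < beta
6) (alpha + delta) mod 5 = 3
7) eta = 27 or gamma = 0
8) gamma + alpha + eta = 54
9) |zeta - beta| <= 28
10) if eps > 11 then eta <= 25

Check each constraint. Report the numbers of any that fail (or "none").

1) delta + zeta = 44; 44 mod 5 = 4 — holds.
2) theta + zeta = 13 + 30 = 43; 43 ≤ 44, bound 44 not met — fails.
3) zeta * eta = 30 * 27 = 810, not 807 — fails.
4) alpha + delta = 24 + 14 = 38 — holds.
5) gamma = 3, beta = 5; 3 < 5 — holds.
6) alpha + delta = 38; 38 mod 5 = 3 — holds.
7) eta = 27 = 27 (first disjunct) — holds.
8) gamma + alpha + eta = 3 + 24 + 27 = 54 — holds.
9) |30 - 5| = 25; 25 ≤ 28 — holds.
10) eps = 14 > 11, so we need eta ≤ 25; but eta = 27 > 25 — fails.

The assignment fails constraints 2, 3, and 10.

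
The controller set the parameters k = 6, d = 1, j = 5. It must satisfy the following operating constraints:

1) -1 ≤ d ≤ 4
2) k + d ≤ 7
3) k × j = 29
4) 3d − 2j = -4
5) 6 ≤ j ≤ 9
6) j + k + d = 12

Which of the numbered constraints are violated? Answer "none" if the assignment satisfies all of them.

1) d = 1 lies in [-1, 4] — holds.
2) k + d = 6 + 1 = 7; 7 ≤ 7 — holds.
3) k × j = 6 × 5 = 30, not 29 — does not hold.
4) 3d − 2j = 3(1) − 2(5) = -7, not -4 — does not hold.
5) j = 5 is outside [6, 9] — does not hold.
6) j + k + d = 5 + 6 + 1 = 12 — holds.

Constraints 3, 4, and 5 do not hold.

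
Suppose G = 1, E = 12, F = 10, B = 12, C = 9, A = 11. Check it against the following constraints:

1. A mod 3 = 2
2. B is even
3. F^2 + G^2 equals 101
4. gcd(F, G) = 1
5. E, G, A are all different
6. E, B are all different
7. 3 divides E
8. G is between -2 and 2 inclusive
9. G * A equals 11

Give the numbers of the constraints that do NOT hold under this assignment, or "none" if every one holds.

1. 11 mod 3 = 2  yes
2. B = 12 is even  yes
3. F^2 + G^2 = 10^2 + 1^2 = 100 + 1 = 101  yes
4. gcd(10, 1) = 1  yes
5. values 12, 1, 11 are pairwise distinct  yes
6. E = B = 12, not all different  no
7. 12 / 3 = 4, so 3 divides 12  yes
8. G = 1 lies in [-2, 2]  yes
9. G * A = 1 * 11 = 11  yes

Constraint 6 is violated.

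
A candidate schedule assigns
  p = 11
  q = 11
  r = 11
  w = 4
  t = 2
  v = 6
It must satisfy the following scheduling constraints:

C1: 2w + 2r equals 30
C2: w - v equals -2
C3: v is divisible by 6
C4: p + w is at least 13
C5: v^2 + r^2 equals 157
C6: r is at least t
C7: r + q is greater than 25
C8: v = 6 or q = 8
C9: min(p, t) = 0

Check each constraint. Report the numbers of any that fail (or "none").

C1: 2w + 2r = 2(4) + 2(11) = 30 — holds.
C2: w - v = 4 - 6 = -2 — holds.
C3: 6 / 6 = 1, so 6 divides 6 — holds.
C4: p + w = 11 + 4 = 15; 15 ≥ 13 — holds.
C5: v^2 + r^2 = 6^2 + 11^2 = 36 + 121 = 157 — holds.
C6: r = 11, t = 2; 11 ≥ 2 — holds.
C7: r + q = 11 + 11 = 22; 22 ≤ 25, bound 25 not met — fails.
C8: v = 6 = 6 (first disjunct) — holds.
C9: min(11, 2) = 2, not 0 — fails.

Constraints 7 and 9 are violated.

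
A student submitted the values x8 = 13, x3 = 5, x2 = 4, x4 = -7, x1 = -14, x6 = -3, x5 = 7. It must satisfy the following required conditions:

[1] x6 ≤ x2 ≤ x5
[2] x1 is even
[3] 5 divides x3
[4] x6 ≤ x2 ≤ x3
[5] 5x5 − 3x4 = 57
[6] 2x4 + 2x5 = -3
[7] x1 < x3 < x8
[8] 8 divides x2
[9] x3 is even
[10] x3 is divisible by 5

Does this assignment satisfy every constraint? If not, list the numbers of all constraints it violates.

Constraints 5, 6, 8, 9 do not hold.

[1] values -3 ≤ 4 ≤ 7 — holds.
[2] x1 = -14 is even — holds.
[3] 5 / 5 = 1, so 5 divides 5 — holds.
[4] values -3 ≤ 4 ≤ 5 — holds.
[5] 5x5 − 3x4 = 5(7) − 3(-7) = 56, not 57 — fails.
[6] 2x4 + 2x5 = 2(-7) + 2(7) = 0, not -3 — fails.
[7] values -14 < 5 < 13 — holds.
[8] 4 = 8×0 + 4, so 8 does not divide 4 — fails.
[9] x3 = 5 is odd — fails.
[10] 5 / 5 = 1, so 5 divides 5 — holds.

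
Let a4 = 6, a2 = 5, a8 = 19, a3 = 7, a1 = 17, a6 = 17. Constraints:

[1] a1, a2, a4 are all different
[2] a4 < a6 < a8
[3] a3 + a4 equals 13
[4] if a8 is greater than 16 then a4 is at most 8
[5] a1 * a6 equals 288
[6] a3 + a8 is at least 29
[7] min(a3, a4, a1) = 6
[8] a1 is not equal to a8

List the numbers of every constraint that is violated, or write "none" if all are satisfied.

Constraints 5, 6 are violated.

[1] values 17, 5, 6 are pairwise distinct — holds.
[2] values 6 < 17 < 19 — holds.
[3] a3 + a4 = 7 + 6 = 13 — holds.
[4] a8 = 19 > 16, so we need a4 ≤ 8; a4 = 6 ≤ 8 — holds.
[5] a1 * a6 = 17 * 17 = 289, not 288 — does not hold.
[6] a3 + a8 = 7 + 19 = 26; 26 < 29, bound 29 not met — does not hold.
[7] min(7, 6, 17) = 6 — holds.
[8] a1 = 17, a8 = 19; distinct — holds.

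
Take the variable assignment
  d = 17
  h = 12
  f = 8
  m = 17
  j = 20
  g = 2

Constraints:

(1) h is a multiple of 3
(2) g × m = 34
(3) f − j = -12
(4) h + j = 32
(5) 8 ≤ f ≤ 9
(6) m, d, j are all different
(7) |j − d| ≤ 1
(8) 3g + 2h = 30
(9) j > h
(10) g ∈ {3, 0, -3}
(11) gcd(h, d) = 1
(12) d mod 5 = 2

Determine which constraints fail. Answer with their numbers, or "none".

No — constraints 6, 7, and 10 are not satisfied.

(1) 12 / 3 = 4, so 3 divides 12 — satisfied.
(2) g × m = 2 × 17 = 34 — satisfied.
(3) f − j = 8 − 20 = -12 — satisfied.
(4) h + j = 12 + 20 = 32 — satisfied.
(5) f = 8 lies in [8, 9] — satisfied.
(6) m = d = 17, not all different — violated.
(7) |20 − 17| = 3; 3 > 1, exceeds bound 1 — violated.
(8) 3g + 2h = 3(2) + 2(12) = 30 — satisfied.
(9) j = 20, h = 12; 20 > 12 — satisfied.
(10) g = 2 is not in {3, 0, -3} — violated.
(11) gcd(12, 17) = 1 — satisfied.
(12) 17 mod 5 = 2 — satisfied.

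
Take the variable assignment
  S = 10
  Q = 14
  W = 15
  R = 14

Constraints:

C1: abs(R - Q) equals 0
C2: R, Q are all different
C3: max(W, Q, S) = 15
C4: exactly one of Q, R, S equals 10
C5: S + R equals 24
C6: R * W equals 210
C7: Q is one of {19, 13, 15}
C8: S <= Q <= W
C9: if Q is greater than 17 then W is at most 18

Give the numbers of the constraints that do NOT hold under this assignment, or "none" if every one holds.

C1: abs(14 - 14) = 0  true
C2: R = Q = 14, not all different  false
C3: max(15, 14, 10) = 15  true
C4: Q=14, R=14, S=10; 1 of them equals 10  true
C5: S + R = 10 + 14 = 24  true
C6: R * W = 14 * 15 = 210  true
C7: Q = 14 is not in {19, 13, 15}  false
C8: values 10 <= 14 <= 15  true
C9: Q = 14, not > 17; antecedent false, conditional vacuously true  true

Constraints 2 and 7 do not hold.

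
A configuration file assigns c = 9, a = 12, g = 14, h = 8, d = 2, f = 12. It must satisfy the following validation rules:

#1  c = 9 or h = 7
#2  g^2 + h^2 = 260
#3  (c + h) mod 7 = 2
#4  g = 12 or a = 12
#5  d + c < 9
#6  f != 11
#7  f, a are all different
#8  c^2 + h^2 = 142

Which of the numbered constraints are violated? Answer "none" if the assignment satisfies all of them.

#1 c = 9 = 9 (first disjunct)  holds
#2 g^2 + h^2 = 14^2 + 8^2 = 196 + 64 = 260  holds
#3 c + h = 17; 17 mod 7 = 3, not 2  fails
#4 g = 14 ≠ 12, but a = 12 = 12 (second disjunct)  holds
#5 d + c = 2 + 9 = 11; 11 ≥ 9, bound 9 not met  fails
#6 f = 12, and 12 ≠ 11  holds
#7 f = a = 12, not all different  fails
#8 c^2 + h^2 = 9^2 + 8^2 = 81 + 64 = 145, not 142  fails

The assignment fails constraints 3, 5, 7, 8.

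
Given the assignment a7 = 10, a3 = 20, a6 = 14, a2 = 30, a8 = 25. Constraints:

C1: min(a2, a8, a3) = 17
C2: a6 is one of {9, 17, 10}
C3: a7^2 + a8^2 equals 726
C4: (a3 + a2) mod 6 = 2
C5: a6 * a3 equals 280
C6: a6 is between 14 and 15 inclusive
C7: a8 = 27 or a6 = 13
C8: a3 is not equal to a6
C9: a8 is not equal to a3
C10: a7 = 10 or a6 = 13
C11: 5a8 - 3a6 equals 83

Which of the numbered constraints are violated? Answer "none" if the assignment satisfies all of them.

C1: min(30, 25, 20) = 20, not 17 — fails.
C2: a6 = 14 is not in {9, 17, 10} — fails.
C3: a7^2 + a8^2 = 10^2 + 25^2 = 100 + 625 = 725, not 726 — fails.
C4: a3 + a2 = 50; 50 mod 6 = 2 — holds.
C5: a6 * a3 = 14 * 20 = 280 — holds.
C6: a6 = 14 lies in [14, 15] — holds.
C7: a8 = 25 ≠ 27 and a6 = 14 ≠ 13; both disjuncts false — fails.
C8: a3 = 20, a6 = 14; distinct — holds.
C9: a8 = 25, a3 = 20; distinct — holds.
C10: a7 = 10 = 10 (first disjunct) — holds.
C11: 5a8 - 3a6 = 5(25) - 3(14) = 83 — holds.

Constraints 1, 2, 3, and 7 do not hold.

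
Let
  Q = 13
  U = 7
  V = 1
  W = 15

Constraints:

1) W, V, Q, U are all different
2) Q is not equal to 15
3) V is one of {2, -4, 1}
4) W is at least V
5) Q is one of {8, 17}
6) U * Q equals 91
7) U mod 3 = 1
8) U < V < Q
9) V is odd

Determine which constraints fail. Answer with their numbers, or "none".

Violated: 5, 8.

1) values 15, 1, 13, 7 are pairwise distinct  yes
2) Q = 13, and 13 ≠ 15  yes
3) V = 1 is in {2, -4, 1}  yes
4) W = 15, V = 1; 15 ≥ 1  yes
5) Q = 13 is not in {8, 17}  no
6) U * Q = 7 * 13 = 91  yes
7) 7 mod 3 = 1  yes
8) values 7, 1, 13; U = 7 is not < V = 1  no
9) V = 1 is odd  yes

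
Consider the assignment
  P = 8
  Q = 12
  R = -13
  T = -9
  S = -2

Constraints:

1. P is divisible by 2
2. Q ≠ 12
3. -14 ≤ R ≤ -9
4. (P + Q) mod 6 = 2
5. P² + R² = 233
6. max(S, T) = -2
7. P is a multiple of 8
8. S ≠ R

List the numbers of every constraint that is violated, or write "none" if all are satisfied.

Constraint 2 is violated.

1. 8 / 2 = 4, so 2 divides 8 — OK.
2. Q = 12, but 12 is required to differ — violated.
3. R = -13 lies in [-14, -9] — OK.
4. P + Q = 20; 20 mod 6 = 2 — OK.
5. P² + R² = 8² + (-13)² = 64 + 169 = 233 — OK.
6. max(-2, -9) = -2 — OK.
7. 8 / 8 = 1, so 8 divides 8 — OK.
8. S = -2, R = -13; distinct — OK.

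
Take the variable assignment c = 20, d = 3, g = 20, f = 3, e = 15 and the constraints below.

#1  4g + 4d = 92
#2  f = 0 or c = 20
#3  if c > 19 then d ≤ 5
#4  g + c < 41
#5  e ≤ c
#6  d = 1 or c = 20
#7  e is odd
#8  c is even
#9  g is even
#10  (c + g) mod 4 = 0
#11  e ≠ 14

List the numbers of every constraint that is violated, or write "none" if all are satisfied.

None — every constraint holds.

#1 4g + 4d = 4(20) + 4(3) = 92 — satisfied.
#2 f = 3 ≠ 0, but c = 20 = 20 (second disjunct) — satisfied.
#3 c = 20 > 19, so we need d ≤ 5; d = 3 ≤ 5 — satisfied.
#4 g + c = 20 + 20 = 40; 40 < 41 — satisfied.
#5 e = 15, c = 20; 15 ≤ 20 — satisfied.
#6 d = 3 ≠ 1, but c = 20 = 20 (second disjunct) — satisfied.
#7 e = 15 is odd — satisfied.
#8 c = 20 is even — satisfied.
#9 g = 20 is even — satisfied.
#10 c + g = 40; 40 mod 4 = 0 — satisfied.
#11 e = 15, and 15 ≠ 14 — satisfied.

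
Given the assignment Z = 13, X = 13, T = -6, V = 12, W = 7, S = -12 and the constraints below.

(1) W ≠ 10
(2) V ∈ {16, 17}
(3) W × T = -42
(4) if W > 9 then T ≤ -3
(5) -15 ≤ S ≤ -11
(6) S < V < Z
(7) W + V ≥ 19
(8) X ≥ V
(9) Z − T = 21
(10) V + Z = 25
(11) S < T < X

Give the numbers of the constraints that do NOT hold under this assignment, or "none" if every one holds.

(1) W = 7, and 7 ≠ 10 — satisfied.
(2) V = 12 is not in {16, 17} — violated.
(3) W × T = 7 × (-6) = -42 — satisfied.
(4) W = 7, not > 9; antecedent false, conditional vacuously true — satisfied.
(5) S = -12 lies in [-15, -11] — satisfied.
(6) values -12 < 12 < 13 — satisfied.
(7) W + V = 7 + 12 = 19; 19 ≥ 19 — satisfied.
(8) X = 13, V = 12; 13 ≥ 12 — satisfied.
(9) Z − T = 13 − (-6) = 19, not 21 — violated.
(10) V + Z = 12 + 13 = 25 — satisfied.
(11) values -12 < -6 < 13 — satisfied.

Violated: 2, 9.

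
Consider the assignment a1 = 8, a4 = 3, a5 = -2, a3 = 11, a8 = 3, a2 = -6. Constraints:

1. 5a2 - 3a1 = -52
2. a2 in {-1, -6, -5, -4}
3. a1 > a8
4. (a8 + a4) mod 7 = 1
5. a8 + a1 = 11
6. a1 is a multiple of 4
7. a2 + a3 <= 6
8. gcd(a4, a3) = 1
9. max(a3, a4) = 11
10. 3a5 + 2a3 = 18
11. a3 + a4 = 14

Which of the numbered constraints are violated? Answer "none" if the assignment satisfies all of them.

No — constraints 1, 4, 10 are not satisfied.

1. 5a2 - 3a1 = 5(-6) - 3(8) = -54, not -52  fails
2. a2 = -6 is in {-1, -6, -5, -4}  holds
3. a1 = 8, a8 = 3; 8 > 3  holds
4. a8 + a4 = 6; 6 mod 7 = 6, not 1  fails
5. a8 + a1 = 3 + 8 = 11  holds
6. 8 / 4 = 2, so 4 divides 8  holds
7. a2 + a3 = -6 + 11 = 5; 5 ≤ 6  holds
8. gcd(3, 11) = 1  holds
9. max(11, 3) = 11  holds
10. 3a5 + 2a3 = 3(-2) + 2(11) = 16, not 18  fails
11. a3 + a4 = 11 + 3 = 14  holds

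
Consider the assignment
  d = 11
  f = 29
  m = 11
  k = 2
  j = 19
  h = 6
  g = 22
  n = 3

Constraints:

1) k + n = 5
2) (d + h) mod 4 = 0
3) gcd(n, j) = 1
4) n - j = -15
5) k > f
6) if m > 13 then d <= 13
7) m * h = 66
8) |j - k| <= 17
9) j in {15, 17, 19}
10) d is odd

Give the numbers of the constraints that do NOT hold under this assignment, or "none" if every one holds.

1) k + n = 2 + 3 = 5 — satisfied.
2) d + h = 17; 17 mod 4 = 1, not 0 — violated.
3) gcd(3, 19) = 1 — satisfied.
4) n - j = 3 - 19 = -16, not -15 — violated.
5) k = 2, f = 29; 2 ≤ 29 (want >) — violated.
6) m = 11, not > 13; antecedent false, conditional vacuously true — satisfied.
7) m * h = 11 * 6 = 66 — satisfied.
8) |19 - 2| = 17; 17 ≤ 17 — satisfied.
9) j = 19 is in {15, 17, 19} — satisfied.
10) d = 11 is odd — satisfied.

The assignment fails constraints 2, 4, and 5.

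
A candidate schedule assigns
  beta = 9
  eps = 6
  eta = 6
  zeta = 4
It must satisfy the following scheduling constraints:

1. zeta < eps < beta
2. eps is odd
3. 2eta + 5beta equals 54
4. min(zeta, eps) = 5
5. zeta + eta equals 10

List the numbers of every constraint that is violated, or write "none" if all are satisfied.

1. values 4 < 6 < 9  holds
2. eps = 6 is even  fails
3. 2eta + 5beta = 2(6) + 5(9) = 57, not 54  fails
4. min(4, 6) = 4, not 5  fails
5. zeta + eta = 4 + 6 = 10  holds

Violated: 2, 3, and 4.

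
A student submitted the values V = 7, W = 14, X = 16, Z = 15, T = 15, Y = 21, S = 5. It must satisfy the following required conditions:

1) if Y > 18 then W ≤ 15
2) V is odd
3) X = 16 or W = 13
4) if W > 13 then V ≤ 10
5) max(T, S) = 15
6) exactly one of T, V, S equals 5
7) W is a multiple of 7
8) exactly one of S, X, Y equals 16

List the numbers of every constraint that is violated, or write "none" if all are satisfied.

All constraints are satisfied.

1) Y = 21 > 18, so we need W ≤ 15; W = 14 ≤ 15  ✓
2) V = 7 is odd  ✓
3) X = 16 = 16 (first disjunct)  ✓
4) W = 14 > 13, so we need V ≤ 10; V = 7 ≤ 10  ✓
5) max(15, 5) = 15  ✓
6) T=15, V=7, S=5; 1 of them equals 5  ✓
7) 14 / 7 = 2, so 7 divides 14  ✓
8) S=5, X=16, Y=21; 1 of them equals 16  ✓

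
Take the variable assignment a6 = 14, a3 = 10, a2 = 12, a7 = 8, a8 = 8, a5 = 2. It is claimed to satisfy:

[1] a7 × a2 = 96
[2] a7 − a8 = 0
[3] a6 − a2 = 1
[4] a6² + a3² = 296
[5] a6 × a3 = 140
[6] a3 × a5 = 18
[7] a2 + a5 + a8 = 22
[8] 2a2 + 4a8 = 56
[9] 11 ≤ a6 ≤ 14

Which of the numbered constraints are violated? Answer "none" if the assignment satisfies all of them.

[1] a7 × a2 = 8 × 12 = 96  true
[2] a7 − a8 = 8 − 8 = 0  true
[3] a6 − a2 = 14 − 12 = 2, not 1  false
[4] a6² + a3² = 14² + 10² = 196 + 100 = 296  true
[5] a6 × a3 = 14 × 10 = 140  true
[6] a3 × a5 = 10 × 2 = 20, not 18  false
[7] a2 + a5 + a8 = 12 + 2 + 8 = 22  true
[8] 2a2 + 4a8 = 2(12) + 4(8) = 56  true
[9] a6 = 14 lies in [11, 14]  true

Violated: 3, 6.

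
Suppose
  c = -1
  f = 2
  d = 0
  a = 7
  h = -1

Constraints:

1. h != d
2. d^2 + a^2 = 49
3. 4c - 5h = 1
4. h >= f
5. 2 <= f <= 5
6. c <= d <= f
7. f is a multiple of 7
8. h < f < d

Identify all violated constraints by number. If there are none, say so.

1. h = -1, d = 0; distinct  holds
2. d^2 + a^2 = 0^2 + 7^2 = 0 + 49 = 49  holds
3. 4c - 5h = 4(-1) - 5(-1) = 1  holds
4. h = -1, f = 2; -1 < 2 (want ≥)  fails
5. f = 2 lies in [2, 5]  holds
6. values -1 <= 0 <= 2  holds
7. 2 = 7*0 + 2, so 7 does not divide 2  fails
8. values -1, 2, 0; f = 2 is not < d = 0  fails

No — constraints 4, 7, and 8 are not satisfied.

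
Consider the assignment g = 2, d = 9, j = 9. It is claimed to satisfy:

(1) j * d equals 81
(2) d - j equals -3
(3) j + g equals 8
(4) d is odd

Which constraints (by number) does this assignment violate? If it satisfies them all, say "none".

No — constraints 2 and 3 are not satisfied.

(1) j * d = 9 * 9 = 81  ✓
(2) d - j = 9 - 9 = 0, not -3  ✗
(3) j + g = 9 + 2 = 11, not 8  ✗
(4) d = 9 is odd  ✓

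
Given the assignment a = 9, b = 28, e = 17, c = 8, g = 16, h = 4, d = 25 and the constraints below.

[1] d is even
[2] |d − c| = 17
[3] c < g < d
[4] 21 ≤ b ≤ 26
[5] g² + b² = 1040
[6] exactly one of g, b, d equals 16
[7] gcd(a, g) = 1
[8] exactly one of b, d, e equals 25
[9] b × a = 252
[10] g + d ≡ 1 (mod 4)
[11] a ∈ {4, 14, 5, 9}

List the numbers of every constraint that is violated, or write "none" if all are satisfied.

[1] d = 25 is odd — violated.
[2] |25 − 8| = 17 — satisfied.
[3] values 8 < 16 < 25 — satisfied.
[4] b = 28 is outside [21, 26] — violated.
[5] g² + b² = 16² + 28² = 256 + 784 = 1040 — satisfied.
[6] g=16, b=28, d=25; 1 of them equals 16 — satisfied.
[7] gcd(9, 16) = 1 — satisfied.
[8] b=28, d=25, e=17; 1 of them equals 25 — satisfied.
[9] b × a = 28 × 9 = 252 — satisfied.
[10] g + d = 41; 41 mod 4 = 1 — satisfied.
[11] a = 9 is in {4, 14, 5, 9} — satisfied.

Constraints 1 and 4 are violated.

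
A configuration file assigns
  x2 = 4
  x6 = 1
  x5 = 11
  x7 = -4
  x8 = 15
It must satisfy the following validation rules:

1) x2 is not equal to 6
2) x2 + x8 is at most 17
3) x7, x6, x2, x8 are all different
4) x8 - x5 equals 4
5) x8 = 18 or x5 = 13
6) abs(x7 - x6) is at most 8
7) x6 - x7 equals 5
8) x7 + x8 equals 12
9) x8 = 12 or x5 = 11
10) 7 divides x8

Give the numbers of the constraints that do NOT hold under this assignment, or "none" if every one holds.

The assignment fails constraints 2, 5, 8, 10.

1) x2 = 4, and 4 ≠ 6 — holds.
2) x2 + x8 = 4 + 15 = 19; 19 > 17, bound 17 not met — fails.
3) values -4, 1, 4, 15 are pairwise distinct — holds.
4) x8 - x5 = 15 - 11 = 4 — holds.
5) x8 = 15 ≠ 18 and x5 = 11 ≠ 13; both disjuncts false — fails.
6) abs(-4 - 1) = 5; 5 ≤ 8 — holds.
7) x6 - x7 = 1 - (-4) = 5 — holds.
8) x7 + x8 = -4 + 15 = 11, not 12 — fails.
9) x8 = 15 ≠ 12, but x5 = 11 = 11 (second disjunct) — holds.
10) 15 = 7*2 + 1, so 7 does not divide 15 — fails.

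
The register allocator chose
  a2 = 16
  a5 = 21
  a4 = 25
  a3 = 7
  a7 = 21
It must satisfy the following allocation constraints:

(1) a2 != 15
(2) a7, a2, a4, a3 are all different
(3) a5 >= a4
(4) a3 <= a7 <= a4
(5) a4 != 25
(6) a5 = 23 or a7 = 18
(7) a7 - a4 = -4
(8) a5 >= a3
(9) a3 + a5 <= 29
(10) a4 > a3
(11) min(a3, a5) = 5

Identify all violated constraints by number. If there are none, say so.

(1) a2 = 16, and 16 ≠ 15  true
(2) values 21, 16, 25, 7 are pairwise distinct  true
(3) a5 = 21, a4 = 25; 21 < 25 (want ≥)  false
(4) values 7 <= 21 <= 25  true
(5) a4 = 25, but 25 is required to differ  false
(6) a5 = 21 ≠ 23 and a7 = 21 ≠ 18; both disjuncts false  false
(7) a7 - a4 = 21 - 25 = -4  true
(8) a5 = 21, a3 = 7; 21 ≥ 7  true
(9) a3 + a5 = 7 + 21 = 28; 28 ≤ 29  true
(10) a4 = 25, a3 = 7; 25 > 7  true
(11) min(7, 21) = 7, not 5  false

The assignment fails constraints 3, 5, 6, and 11.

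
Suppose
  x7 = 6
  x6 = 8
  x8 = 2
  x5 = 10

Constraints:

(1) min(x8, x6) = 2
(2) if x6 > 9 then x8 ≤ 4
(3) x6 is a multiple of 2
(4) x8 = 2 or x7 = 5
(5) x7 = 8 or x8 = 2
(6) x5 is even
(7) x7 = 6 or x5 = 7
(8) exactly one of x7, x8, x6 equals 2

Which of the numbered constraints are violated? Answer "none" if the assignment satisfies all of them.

None — every constraint holds.

(1) min(2, 8) = 2 — satisfied.
(2) x6 = 8, not > 9; antecedent false, conditional vacuously true — satisfied.
(3) 8 / 2 = 4, so 2 divides 8 — satisfied.
(4) x8 = 2 = 2 (first disjunct) — satisfied.
(5) x7 = 6 ≠ 8, but x8 = 2 = 2 (second disjunct) — satisfied.
(6) x5 = 10 is even — satisfied.
(7) x7 = 6 = 6 (first disjunct) — satisfied.
(8) x7=6, x8=2, x6=8; 1 of them equals 2 — satisfied.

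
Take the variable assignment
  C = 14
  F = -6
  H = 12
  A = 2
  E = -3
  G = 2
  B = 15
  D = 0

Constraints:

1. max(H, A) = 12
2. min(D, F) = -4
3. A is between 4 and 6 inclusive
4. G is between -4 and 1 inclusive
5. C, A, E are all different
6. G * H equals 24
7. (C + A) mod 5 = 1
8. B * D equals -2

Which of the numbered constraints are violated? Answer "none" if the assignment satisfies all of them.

1. max(12, 2) = 12 — holds.
2. min(0, -6) = -6, not -4 — fails.
3. A = 2 is outside [4, 6] — fails.
4. G = 2 is outside [-4, 1] — fails.
5. values 14, 2, -3 are pairwise distinct — holds.
6. G * H = 2 * 12 = 24 — holds.
7. C + A = 16; 16 mod 5 = 1 — holds.
8. B * D = 15 * 0 = 0, not -2 — fails.

Constraints 2, 3, 4, and 8 are violated.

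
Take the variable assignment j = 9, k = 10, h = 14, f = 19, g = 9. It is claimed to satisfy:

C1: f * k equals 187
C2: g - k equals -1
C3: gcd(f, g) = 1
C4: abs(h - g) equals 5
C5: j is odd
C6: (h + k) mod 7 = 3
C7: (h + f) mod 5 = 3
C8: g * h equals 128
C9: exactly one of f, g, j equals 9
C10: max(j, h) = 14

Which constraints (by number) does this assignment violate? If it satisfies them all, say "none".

The assignment fails constraints 1, 8, 9.

C1: f * k = 19 * 10 = 190, not 187  FAIL
C2: g - k = 9 - 10 = -1  OK
C3: gcd(19, 9) = 1  OK
C4: abs(14 - 9) = 5  OK
C5: j = 9 is odd  OK
C6: h + k = 24; 24 mod 7 = 3  OK
C7: h + f = 33; 33 mod 5 = 3  OK
C8: g * h = 9 * 14 = 126, not 128  FAIL
C9: f=19, g=9, j=9; 2 of them equal 9, not exactly one  FAIL
C10: max(9, 14) = 14  OK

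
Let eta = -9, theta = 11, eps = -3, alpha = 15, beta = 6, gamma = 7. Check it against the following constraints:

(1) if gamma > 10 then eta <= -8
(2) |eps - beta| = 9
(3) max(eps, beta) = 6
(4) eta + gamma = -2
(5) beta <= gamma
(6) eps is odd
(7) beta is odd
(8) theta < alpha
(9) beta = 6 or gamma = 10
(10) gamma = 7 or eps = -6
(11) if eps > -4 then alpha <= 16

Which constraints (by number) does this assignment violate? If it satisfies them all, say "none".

(1) gamma = 7, not > 10; antecedent false, conditional vacuously true  ✓
(2) |-3 - 6| = 9  ✓
(3) max(-3, 6) = 6  ✓
(4) eta + gamma = -9 + 7 = -2  ✓
(5) beta = 6, gamma = 7; 6 ≤ 7  ✓
(6) eps = -3 is odd  ✓
(7) beta = 6 is even  ✗
(8) theta = 11, alpha = 15; 11 < 15  ✓
(9) beta = 6 = 6 (first disjunct)  ✓
(10) gamma = 7 = 7 (first disjunct)  ✓
(11) eps = -3 > -4, so we need alpha ≤ 16; alpha = 15 ≤ 16  ✓

Constraint 7 does not hold.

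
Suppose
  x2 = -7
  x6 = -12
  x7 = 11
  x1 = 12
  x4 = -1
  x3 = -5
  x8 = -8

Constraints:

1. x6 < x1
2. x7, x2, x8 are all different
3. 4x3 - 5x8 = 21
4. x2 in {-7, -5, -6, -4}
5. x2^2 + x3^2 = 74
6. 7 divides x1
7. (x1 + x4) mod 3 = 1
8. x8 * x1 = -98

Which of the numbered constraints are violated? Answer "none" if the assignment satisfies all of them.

1. x6 = -12, x1 = 12; -12 < 12 — holds.
2. values 11, -7, -8 are pairwise distinct — holds.
3. 4x3 - 5x8 = 4(-5) - 5(-8) = 20, not 21 — fails.
4. x2 = -7 is in {-7, -5, -6, -4} — holds.
5. x2^2 + x3^2 = (-7)^2 + (-5)^2 = 49 + 25 = 74 — holds.
6. 12 = 7*1 + 5, so 7 does not divide 12 — fails.
7. x1 + x4 = 11; 11 mod 3 = 2, not 1 — fails.
8. x8 * x1 = -8 * 12 = -96, not -98 — fails.

Violated: 3, 6, 7, 8.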